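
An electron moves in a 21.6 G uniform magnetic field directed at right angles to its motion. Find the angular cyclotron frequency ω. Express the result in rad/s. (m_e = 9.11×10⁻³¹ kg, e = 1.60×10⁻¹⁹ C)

ω ≈ 3.79×10^8 rad/s

ω = qB/m = (1×1.60×10^-19)(2.16×10^-3) / (9.11×10^-31) = 3.79×10^8 rad/s.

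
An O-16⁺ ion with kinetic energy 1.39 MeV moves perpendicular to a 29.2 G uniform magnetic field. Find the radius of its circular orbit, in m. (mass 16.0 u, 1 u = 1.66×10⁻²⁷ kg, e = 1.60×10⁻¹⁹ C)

r ≈ 233 m

Convert the energy: K = 1.39 MeV = 2.22×10^-13 J.
v = √(2K/m) = √(2·2.22×10^-13/2.66×10^-26) = 4.09×10^6 m/s.
r = mv/(qB) = (2.66×10^-26)(4.09×10^6) / [(1×1.60×10^-19)(2.92×10^-3)] = 233 m.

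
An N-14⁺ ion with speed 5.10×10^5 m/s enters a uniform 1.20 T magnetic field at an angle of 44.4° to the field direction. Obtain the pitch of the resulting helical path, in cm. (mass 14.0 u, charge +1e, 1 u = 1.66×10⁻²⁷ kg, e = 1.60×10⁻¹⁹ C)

The velocity component along B is v∥ = v cos44.4° = 3.64×10^5 m/s.
The cyclotron period T = 2πm/(qB) = 7.61×10^-7 s is set by m, q, B alone.
Pitch = v∥·T = (3.64×10^5)(7.61×10^-7) = 0.277 m.

pitch ≈ 27.7 cm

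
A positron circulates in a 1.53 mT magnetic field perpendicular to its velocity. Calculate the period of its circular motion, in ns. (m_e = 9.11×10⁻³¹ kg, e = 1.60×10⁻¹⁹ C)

T ≈ 23.4 ns

The cyclotron period is independent of speed: T = 2πm/(qB).
T = 2π(9.11×10^-31) / [(1×1.60×10^-19)(1.53×10^-3)] = 2.34×10^-8 s.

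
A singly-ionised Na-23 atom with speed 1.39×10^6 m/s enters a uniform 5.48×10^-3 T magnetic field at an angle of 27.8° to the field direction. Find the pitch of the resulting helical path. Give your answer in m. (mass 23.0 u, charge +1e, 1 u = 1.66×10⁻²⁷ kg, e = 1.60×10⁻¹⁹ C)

The velocity component along B is v∥ = v cos27.8° = 1.23×10^6 m/s.
The cyclotron period T = 2πm/(qB) = 2.74×10^-4 s is set by m, q, B alone.
Pitch = v∥·T = (1.23×10^6)(2.74×10^-4) = 336 m.

pitch ≈ 336 m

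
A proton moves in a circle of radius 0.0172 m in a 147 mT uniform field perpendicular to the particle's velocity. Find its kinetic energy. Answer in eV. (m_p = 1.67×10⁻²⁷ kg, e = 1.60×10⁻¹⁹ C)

K ≈ 306 eV

v = qBr/m = (1×1.60×10^-19)(0.147)(0.0172) / (1.67×10^-27) = 2.42×10^5 m/s.
K = ½mv² = 0.5·(1.67×10^-27)·(2.42×10^5)² = 4.90×10^-17 J = 306 eV.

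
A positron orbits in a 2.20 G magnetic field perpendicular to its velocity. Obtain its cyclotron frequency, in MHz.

f = qB/(2πm) = (1×1.60×10^-19)(2.20×10^-4) / [2π(9.11×10^-31)] = 6.15×10^6 Hz.

f ≈ 6.15 MHz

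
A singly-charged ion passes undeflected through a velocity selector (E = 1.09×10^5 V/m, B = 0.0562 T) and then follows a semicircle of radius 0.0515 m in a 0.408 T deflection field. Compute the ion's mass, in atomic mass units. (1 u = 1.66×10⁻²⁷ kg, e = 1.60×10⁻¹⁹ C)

v = E/B₁ = 1.94×10^6 m/s.
From r = mv/(qB₂), m = qB₂r/v = (1×1.60×10^-19)(0.408)(0.0515) / (1.94×10^6) = 1.73×10^-27 kg.
In atomic mass units: m = 1.73×10^-27 / 1.66×10^-27 = 1.04 u.

m ≈ 1.04 u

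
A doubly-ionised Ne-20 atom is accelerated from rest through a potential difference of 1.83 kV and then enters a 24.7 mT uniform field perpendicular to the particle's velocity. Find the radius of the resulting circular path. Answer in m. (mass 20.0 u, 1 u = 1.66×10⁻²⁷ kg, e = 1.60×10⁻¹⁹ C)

The kinetic energy gained is K = qV = (2×1.60×10^-19)(1830) = 5.86×10^-16 J.
v = √(2K/m) = 1.88×10^5 m/s.
r = mv/(qB) = (3.32×10^-26)(1.88×10^5) / [(2×1.60×10^-19)(0.0247)] = 0.789 m.

r ≈ 0.789 m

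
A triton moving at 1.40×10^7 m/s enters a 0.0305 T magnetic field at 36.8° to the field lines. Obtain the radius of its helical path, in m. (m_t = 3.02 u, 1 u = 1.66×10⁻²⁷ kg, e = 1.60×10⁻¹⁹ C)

r ≈ 8.62 m

Only the perpendicular component v⊥ = v sin36.8° = 8.39×10^6 m/s is bent by the field.
r = m v⊥ /(qB) = (5.01×10^-27)(8.39×10^6) / [(1×1.60×10^-19)(0.0305)] = 8.62 m.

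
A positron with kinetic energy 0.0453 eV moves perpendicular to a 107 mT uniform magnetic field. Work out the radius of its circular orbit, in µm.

r ≈ 6.71 µm

Convert the energy: K = 0.0453 eV = 7.25×10^-21 J.
v = √(2K/m) = √(2·7.25×10^-21/9.11×10^-31) = 1.26×10^5 m/s.
r = mv/(qB) = (9.11×10^-31)(1.26×10^5) / [(1×1.60×10^-19)(0.107)] = 6.71×10^-6 m.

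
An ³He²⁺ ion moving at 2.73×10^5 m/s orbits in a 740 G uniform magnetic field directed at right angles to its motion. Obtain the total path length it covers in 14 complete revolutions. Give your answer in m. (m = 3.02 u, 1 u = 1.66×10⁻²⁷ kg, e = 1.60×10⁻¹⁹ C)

r = mv/(qB) = 0.0578 m, so one revolution covers 2πr = 0.363 m.
In 14 revolutions: L = 14·2πr = 5.08 m.

L ≈ 5.08 m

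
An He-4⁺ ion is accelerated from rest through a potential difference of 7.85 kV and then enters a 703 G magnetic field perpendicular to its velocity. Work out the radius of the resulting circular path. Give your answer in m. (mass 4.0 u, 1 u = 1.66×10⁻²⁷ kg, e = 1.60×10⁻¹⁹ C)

r ≈ 0.363 m

The kinetic energy gained is K = qV = (1×1.60×10^-19)(7850) = 1.26×10^-15 J.
v = √(2K/m) = 6.15×10^5 m/s.
r = mv/(qB) = (6.64×10^-27)(6.15×10^5) / [(1×1.60×10^-19)(0.0703)] = 0.363 m.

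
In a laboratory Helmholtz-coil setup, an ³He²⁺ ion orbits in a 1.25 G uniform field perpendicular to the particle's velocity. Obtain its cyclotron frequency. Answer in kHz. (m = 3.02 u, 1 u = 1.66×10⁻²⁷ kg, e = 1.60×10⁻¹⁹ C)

f ≈ 1.27 kHz

f = qB/(2πm) = (2×1.60×10^-19)(1.25×10^-4) / [2π(5.01×10^-27)] = 1270 Hz.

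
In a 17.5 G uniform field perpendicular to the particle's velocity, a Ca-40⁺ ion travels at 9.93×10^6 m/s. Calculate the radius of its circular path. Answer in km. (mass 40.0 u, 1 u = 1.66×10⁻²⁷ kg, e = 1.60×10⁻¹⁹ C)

The magnetic force provides the centripetal force: qvB = mv²/r, so r = mv/(qB).
r = (6.64×10^-26 kg)(9.93×10^6 m/s) / [(1×1.60×10^-19 C)(1.75×10^-3 T)] = 2350 m.

r ≈ 2.35 km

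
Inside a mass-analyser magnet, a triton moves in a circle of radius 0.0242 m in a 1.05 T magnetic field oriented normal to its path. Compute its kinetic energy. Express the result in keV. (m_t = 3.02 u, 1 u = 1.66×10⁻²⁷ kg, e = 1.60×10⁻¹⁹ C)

v = qBr/m = (1×1.60×10^-19)(1.05)(0.0242) / (5.01×10^-27) = 8.11×10^5 m/s.
K = ½mv² = 0.5·(5.01×10^-27)·(8.11×10^5)² = 1.65×10^-15 J = 10.3 keV.

K ≈ 10.3 keV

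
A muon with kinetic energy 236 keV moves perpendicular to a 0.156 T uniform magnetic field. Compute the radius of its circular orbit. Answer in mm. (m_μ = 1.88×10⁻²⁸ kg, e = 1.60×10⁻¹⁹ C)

r ≈ 151 mm

Convert the energy: K = 236 keV = 3.78×10^-14 J.
v = √(2K/m) = √(2·3.78×10^-14/1.88×10^-28) = 2.00×10^7 m/s.
r = mv/(qB) = (1.88×10^-28)(2.00×10^7) / [(1×1.60×10^-19)(0.156)] = 0.151 m.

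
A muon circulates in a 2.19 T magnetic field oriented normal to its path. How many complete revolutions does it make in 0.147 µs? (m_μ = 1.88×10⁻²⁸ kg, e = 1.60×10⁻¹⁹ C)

T = 2πm/(qB) = 2π(1.88×10^-28) / [(1×1.60×10^-19)(2.19)] = 3.3711×10^-9 s.
N = t/T = 1.47×10^-7 / 3.3711×10^-9 ≈ 43.61, so 43 complete revolutions.

N = 43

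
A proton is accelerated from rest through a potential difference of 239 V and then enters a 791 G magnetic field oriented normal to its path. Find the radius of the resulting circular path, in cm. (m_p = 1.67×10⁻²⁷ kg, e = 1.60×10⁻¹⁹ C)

The kinetic energy gained is K = qV = (1×1.60×10^-19)(239) = 3.82×10^-17 J.
v = √(2K/m) = 2.14×10^5 m/s.
r = mv/(qB) = (1.67×10^-27)(2.14×10^5) / [(1×1.60×10^-19)(0.0791)] = 0.0282 m.

r ≈ 2.82 cm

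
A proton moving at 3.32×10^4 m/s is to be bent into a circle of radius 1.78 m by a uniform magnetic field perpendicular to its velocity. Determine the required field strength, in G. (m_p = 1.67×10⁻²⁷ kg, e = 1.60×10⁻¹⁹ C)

B ≈ 1.95 G

qvB = mv²/r gives B = mv/(qr).
B = (1.67×10^-27)(3.32×10^4) / [(1×1.60×10^-19)(1.78)] = 1.95×10^-4 T.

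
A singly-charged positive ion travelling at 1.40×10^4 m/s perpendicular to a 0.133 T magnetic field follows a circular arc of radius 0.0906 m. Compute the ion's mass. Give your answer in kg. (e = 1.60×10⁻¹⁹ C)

m ≈ 1.38×10^-25 kg

qvB = mv²/r ⇒ m = qBr/v.
m = (1×1.60×10^-19)(0.133)(0.0906) / (1.40×10^4) = 1.38×10^-25 kg.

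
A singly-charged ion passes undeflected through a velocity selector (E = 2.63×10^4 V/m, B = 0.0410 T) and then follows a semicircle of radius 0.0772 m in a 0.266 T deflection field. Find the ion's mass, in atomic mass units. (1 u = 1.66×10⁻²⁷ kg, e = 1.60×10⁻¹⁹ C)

m ≈ 3.09 u

v = E/B₁ = 6.41×10^5 m/s.
From r = mv/(qB₂), m = qB₂r/v = (1×1.60×10^-19)(0.266)(0.0772) / (6.41×10^5) = 5.12×10^-27 kg.
In atomic mass units: m = 5.12×10^-27 / 1.66×10^-27 = 3.09 u.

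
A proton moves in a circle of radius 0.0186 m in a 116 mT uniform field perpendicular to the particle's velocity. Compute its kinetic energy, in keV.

K ≈ 0.223 keV

v = qBr/m = (1×1.60×10^-19)(0.116)(0.0186) / (1.67×10^-27) = 2.07×10^5 m/s.
K = ½mv² = 0.5·(1.67×10^-27)·(2.07×10^5)² = 3.57×10^-17 J = 0.223 keV.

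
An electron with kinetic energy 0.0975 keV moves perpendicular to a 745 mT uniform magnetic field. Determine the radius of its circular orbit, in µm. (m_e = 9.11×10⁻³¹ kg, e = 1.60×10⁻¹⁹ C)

r ≈ 44.7 µm

Convert the energy: K = 0.0975 keV = 1.56×10^-17 J.
v = √(2K/m) = √(2·1.56×10^-17/9.11×10^-31) = 5.85×10^6 m/s.
r = mv/(qB) = (9.11×10^-31)(5.85×10^6) / [(1×1.60×10^-19)(0.745)] = 4.47×10^-5 m.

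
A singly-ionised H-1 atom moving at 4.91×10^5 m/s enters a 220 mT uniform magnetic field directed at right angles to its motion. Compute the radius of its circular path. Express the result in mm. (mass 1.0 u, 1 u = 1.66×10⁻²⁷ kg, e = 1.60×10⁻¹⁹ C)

r ≈ 23.2 mm

The magnetic force provides the centripetal force: qvB = mv²/r, so r = mv/(qB).
r = (1.66×10^-27 kg)(4.91×10^5 m/s) / [(1×1.60×10^-19 C)(0.220 T)] = 0.0232 m.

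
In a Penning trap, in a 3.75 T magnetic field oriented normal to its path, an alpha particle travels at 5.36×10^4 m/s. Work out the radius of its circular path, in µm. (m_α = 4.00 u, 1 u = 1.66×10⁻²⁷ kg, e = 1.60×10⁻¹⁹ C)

The magnetic force provides the centripetal force: qvB = mv²/r, so r = mv/(qB).
r = (6.64×10^-27 kg)(5.36×10^4 m/s) / [(2×1.60×10^-19 C)(3.75 T)] = 2.97×10^-4 m.

r ≈ 297 µm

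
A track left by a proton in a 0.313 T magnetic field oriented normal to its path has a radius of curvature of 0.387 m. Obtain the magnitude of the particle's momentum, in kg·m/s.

Since qvB = mv²/r, the momentum p = mv = qBr.
p = (1×1.60×10^-19)(0.313)(0.387) = 1.94×10^-20 kg·m/s.

p ≈ 1.94×10^-20 kg·m/s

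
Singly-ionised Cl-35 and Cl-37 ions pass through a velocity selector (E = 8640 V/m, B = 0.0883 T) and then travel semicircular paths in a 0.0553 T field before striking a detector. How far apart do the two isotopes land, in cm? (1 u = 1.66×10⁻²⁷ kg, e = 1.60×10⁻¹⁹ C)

Δd ≈ 7.34 cm

Both emerge at v = E/B₁ = 9.78×10^4 m/s.
r = mv/(qB₂), so r₁ = 0.6425 m and r₂ = 0.6792 m, giving Δr = 0.0367 m.
After a semicircle each ion lands a diameter 2r from the entry slit, so the separation is 2Δr = 0.0734 m.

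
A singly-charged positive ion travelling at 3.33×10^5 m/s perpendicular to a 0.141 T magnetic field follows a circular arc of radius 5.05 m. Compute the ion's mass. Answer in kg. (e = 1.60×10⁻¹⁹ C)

m ≈ 3.42×10^-25 kg

qvB = mv²/r ⇒ m = qBr/v.
m = (1×1.60×10^-19)(0.141)(5.05) / (3.33×10^5) = 3.42×10^-25 kg.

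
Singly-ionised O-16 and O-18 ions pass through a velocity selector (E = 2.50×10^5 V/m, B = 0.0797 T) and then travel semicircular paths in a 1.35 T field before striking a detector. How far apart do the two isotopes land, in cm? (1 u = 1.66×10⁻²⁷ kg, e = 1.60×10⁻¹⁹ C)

Δd ≈ 9.64 cm

Both emerge at v = E/B₁ = 3.14×10^6 m/s.
r = mv/(qB₂), so r₁ = 0.3857 m and r₂ = 0.4339 m, giving Δr = 0.0482 m.
After a semicircle each ion lands a diameter 2r from the entry slit, so the separation is 2Δr = 0.0964 m.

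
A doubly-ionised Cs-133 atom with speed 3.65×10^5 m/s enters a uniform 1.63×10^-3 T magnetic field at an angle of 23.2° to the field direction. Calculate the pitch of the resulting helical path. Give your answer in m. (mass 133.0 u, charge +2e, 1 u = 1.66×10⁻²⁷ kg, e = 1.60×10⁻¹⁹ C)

The velocity component along B is v∥ = v cos23.2° = 3.35×10^5 m/s.
The cyclotron period T = 2πm/(qB) = 2.66×10^-3 s is set by m, q, B alone.
Pitch = v∥·T = (3.35×10^5)(2.66×10^-3) = 892 m.

pitch ≈ 892 m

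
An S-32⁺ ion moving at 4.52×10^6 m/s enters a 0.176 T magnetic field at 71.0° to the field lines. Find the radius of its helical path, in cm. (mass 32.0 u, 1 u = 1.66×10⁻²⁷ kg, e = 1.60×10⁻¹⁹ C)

r ≈ 806 cm

Only the perpendicular component v⊥ = v sin71.0° = 4.27×10^6 m/s is bent by the field.
r = m v⊥ /(qB) = (5.31×10^-26)(4.27×10^6) / [(1×1.60×10^-19)(0.176)] = 8.06 m.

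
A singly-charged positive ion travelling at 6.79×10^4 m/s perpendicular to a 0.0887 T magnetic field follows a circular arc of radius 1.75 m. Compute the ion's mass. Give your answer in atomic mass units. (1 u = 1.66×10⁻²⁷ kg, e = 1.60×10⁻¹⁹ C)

qvB = mv²/r ⇒ m = qBr/v.
m = (1×1.60×10^-19)(0.0887)(1.75) / (6.79×10^4) = 3.66×10^-25 kg = 220 u.

m ≈ 220 u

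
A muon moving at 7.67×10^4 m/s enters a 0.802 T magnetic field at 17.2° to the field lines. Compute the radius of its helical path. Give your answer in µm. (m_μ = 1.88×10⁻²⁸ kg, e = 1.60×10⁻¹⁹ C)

r ≈ 33.2 µm

Only the perpendicular component v⊥ = v sin17.2° = 2.27×10^4 m/s is bent by the field.
r = m v⊥ /(qB) = (1.88×10^-28)(2.27×10^4) / [(1×1.60×10^-19)(0.802)] = 3.32×10^-5 m.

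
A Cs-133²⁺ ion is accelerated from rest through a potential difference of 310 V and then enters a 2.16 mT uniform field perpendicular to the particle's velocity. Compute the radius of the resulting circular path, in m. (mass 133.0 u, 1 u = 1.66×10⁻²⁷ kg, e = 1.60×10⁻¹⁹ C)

r ≈ 9.58 m

The kinetic energy gained is K = qV = (2×1.60×10^-19)(310) = 9.92×10^-17 J.
v = √(2K/m) = 3.00×10^4 m/s.
r = mv/(qB) = (2.21×10^-25)(3.00×10^4) / [(2×1.60×10^-19)(2.16×10^-3)] = 9.58 m.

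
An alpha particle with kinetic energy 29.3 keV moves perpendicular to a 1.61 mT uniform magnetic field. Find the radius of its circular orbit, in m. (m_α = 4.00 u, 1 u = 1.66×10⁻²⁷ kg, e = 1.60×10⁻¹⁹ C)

r ≈ 15.3 m

Convert the energy: K = 29.3 keV = 4.69×10^-15 J.
v = √(2K/m) = √(2·4.69×10^-15/6.64×10^-27) = 1.19×10^6 m/s.
r = mv/(qB) = (6.64×10^-27)(1.19×10^6) / [(2×1.60×10^-19)(1.61×10^-3)] = 15.3 m.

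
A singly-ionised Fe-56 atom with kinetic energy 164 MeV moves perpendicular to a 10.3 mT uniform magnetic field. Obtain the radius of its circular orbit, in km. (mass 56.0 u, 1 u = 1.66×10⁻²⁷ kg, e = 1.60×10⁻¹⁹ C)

Convert the energy: K = 164 MeV = 2.62×10^-11 J.
v = √(2K/m) = √(2·2.62×10^-11/9.30×10^-26) = 2.38×10^7 m/s.
r = mv/(qB) = (9.30×10^-26)(2.38×10^7) / [(1×1.60×10^-19)(0.0103)] = 1340 m.

r ≈ 1.34 km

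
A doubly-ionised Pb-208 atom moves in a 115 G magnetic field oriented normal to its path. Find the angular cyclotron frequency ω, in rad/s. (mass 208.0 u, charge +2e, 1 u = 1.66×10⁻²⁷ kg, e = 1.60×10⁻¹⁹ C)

ω ≈ 1.07×10^4 rad/s

ω = qB/m = (2×1.60×10^-19)(0.0115) / (3.45×10^-25) = 1.07×10^4 rad/s.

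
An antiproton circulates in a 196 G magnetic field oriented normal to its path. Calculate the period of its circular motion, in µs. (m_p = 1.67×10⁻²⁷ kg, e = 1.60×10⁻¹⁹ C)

The cyclotron period is independent of speed: T = 2πm/(qB).
T = 2π(1.67×10^-27) / [(1×1.60×10^-19)(0.0196)] = 3.35×10^-6 s.

T ≈ 3.35 µs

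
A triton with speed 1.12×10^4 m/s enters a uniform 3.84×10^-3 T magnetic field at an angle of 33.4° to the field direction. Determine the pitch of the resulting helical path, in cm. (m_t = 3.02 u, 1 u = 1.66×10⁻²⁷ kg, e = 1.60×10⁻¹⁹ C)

pitch ≈ 47.9 cm

The velocity component along B is v∥ = v cos33.4° = 9350 m/s.
The cyclotron period T = 2πm/(qB) = 5.13×10^-5 s is set by m, q, B alone.
Pitch = v∥·T = (9350)(5.13×10^-5) = 0.479 m.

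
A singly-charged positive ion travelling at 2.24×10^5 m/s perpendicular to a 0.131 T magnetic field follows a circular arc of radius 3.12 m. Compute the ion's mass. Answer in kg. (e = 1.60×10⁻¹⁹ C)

qvB = mv²/r ⇒ m = qBr/v.
m = (1×1.60×10^-19)(0.131)(3.12) / (2.24×10^5) = 2.92×10^-25 kg.

m ≈ 2.92×10^-25 kg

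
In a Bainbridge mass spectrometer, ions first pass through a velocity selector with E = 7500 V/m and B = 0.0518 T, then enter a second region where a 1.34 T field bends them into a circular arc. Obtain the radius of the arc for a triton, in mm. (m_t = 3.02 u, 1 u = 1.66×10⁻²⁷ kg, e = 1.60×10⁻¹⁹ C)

r ≈ 3.39 mm

The selector passes v = E/B = 7500/0.0518 = 1.45×10^5 m/s.
In the deflection region, r = mv/(qB₂) = (5.01×10^-27)(1.45×10^5) / [(1×1.60×10^-19)(1.34)] = 3.39×10^-3 m.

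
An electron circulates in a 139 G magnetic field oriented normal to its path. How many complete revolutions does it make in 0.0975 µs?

T = 2πm/(qB) = 2π(9.11×10^-31) / [(1×1.60×10^-19)(0.0139)] = 2.5737×10^-9 s.
N = t/T = 9.75×10^-8 / 2.5737×10^-9 ≈ 37.88, so 37 complete revolutions.

N = 37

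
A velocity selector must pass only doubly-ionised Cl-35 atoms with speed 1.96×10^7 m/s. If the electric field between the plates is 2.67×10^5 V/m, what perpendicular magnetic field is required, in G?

B ≈ 136 G

qE = qvB ⇒ B = E/v = (2.67×10^5) / (1.96×10^7) = 0.0136 T.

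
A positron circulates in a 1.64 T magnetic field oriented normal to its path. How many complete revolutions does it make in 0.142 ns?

T = 2πm/(qB) = 2π(9.11×10^-31) / [(1×1.60×10^-19)(1.64)] = 2.1814×10^-11 s.
N = t/T = 1.42×10^-10 / 2.1814×10^-11 ≈ 6.51, so 6 complete revolutions.

N = 6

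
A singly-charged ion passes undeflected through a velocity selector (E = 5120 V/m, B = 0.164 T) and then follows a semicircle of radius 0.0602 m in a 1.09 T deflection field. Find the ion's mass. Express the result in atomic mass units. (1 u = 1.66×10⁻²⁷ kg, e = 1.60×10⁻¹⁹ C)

v = E/B₁ = 3.12×10^4 m/s.
From r = mv/(qB₂), m = qB₂r/v = (1×1.60×10^-19)(1.09)(0.0602) / (3.12×10^4) = 3.36×10^-25 kg.
In atomic mass units: m = 3.36×10^-25 / 1.66×10^-27 = 203 u.

m ≈ 203 u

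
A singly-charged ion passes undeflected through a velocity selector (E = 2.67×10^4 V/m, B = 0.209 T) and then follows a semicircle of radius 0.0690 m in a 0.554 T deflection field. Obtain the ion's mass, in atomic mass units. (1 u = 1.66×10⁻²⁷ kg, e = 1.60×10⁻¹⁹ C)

v = E/B₁ = 1.28×10^5 m/s.
From r = mv/(qB₂), m = qB₂r/v = (1×1.60×10^-19)(0.554)(0.0690) / (1.28×10^5) = 4.79×10^-26 kg.
In atomic mass units: m = 4.79×10^-26 / 1.66×10^-27 = 28.8 u.

m ≈ 28.8 u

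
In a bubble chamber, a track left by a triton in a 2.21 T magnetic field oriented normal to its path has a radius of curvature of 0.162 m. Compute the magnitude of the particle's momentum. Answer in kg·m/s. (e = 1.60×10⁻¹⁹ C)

Since qvB = mv²/r, the momentum p = mv = qBr.
p = (1×1.60×10^-19)(2.21)(0.162) = 5.73×10^-20 kg·m/s.

p ≈ 5.73×10^-20 kg·m/s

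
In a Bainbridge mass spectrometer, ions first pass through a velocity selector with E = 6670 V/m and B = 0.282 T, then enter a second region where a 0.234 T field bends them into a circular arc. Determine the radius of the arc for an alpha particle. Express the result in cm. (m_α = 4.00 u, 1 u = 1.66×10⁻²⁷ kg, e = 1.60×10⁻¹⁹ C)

r ≈ 0.210 cm

The selector passes v = E/B = 6670/0.282 = 2.37×10^4 m/s.
In the deflection region, r = mv/(qB₂) = (6.64×10^-27)(2.37×10^4) / [(2×1.60×10^-19)(0.234)] = 2.10×10^-3 m.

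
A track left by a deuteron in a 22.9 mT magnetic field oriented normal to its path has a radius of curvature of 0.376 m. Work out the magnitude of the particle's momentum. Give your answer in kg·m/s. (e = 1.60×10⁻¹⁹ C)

Since qvB = mv²/r, the momentum p = mv = qBr.
p = (1×1.60×10^-19)(0.0229)(0.376) = 1.38×10^-21 kg·m/s.

p ≈ 1.38×10^-21 kg·m/s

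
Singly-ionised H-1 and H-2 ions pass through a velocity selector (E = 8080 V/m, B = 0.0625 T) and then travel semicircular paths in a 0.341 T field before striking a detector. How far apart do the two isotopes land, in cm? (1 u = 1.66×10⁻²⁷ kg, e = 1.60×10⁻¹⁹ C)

Both emerge at v = E/B₁ = 1.29×10^5 m/s.
r = mv/(qB₂), so r₁ = 3.93×10^-3 m and r₂ = 7.87×10^-3 m, giving Δr = 3.93×10^-3 m.
After a semicircle each ion lands a diameter 2r from the entry slit, so the separation is 2Δr = 7.87×10^-3 m.

Δd ≈ 0.787 cm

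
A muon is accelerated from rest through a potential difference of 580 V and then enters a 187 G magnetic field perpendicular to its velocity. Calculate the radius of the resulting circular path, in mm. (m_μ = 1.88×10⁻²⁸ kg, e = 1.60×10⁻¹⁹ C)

The kinetic energy gained is K = qV = (1×1.60×10^-19)(580) = 9.28×10^-17 J.
v = √(2K/m) = 9.94×10^5 m/s.
r = mv/(qB) = (1.88×10^-28)(9.94×10^5) / [(1×1.60×10^-19)(0.0187)] = 0.0624 m.

r ≈ 62.4 mm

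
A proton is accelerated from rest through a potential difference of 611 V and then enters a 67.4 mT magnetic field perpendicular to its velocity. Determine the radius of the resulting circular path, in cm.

r ≈ 5.30 cm

The kinetic energy gained is K = qV = (1×1.60×10^-19)(611) = 9.78×10^-17 J.
v = √(2K/m) = 3.42×10^5 m/s.
r = mv/(qB) = (1.67×10^-27)(3.42×10^5) / [(1×1.60×10^-19)(0.0674)] = 0.0530 m.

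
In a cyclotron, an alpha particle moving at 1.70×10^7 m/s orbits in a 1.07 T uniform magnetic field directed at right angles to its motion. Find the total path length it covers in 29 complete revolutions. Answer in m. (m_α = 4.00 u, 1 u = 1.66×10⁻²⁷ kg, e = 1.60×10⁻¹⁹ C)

L ≈ 60.1 m

r = mv/(qB) = 0.330 m, so one revolution covers 2πr = 2.07 m.
In 29 revolutions: L = 29·2πr = 60.1 m.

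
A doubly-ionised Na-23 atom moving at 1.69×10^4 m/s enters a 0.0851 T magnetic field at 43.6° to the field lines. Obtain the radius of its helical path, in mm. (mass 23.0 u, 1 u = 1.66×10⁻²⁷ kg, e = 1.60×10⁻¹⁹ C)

Only the perpendicular component v⊥ = v sin43.6° = 1.17×10^4 m/s is bent by the field.
r = m v⊥ /(qB) = (3.82×10^-26)(1.17×10^4) / [(2×1.60×10^-19)(0.0851)] = 0.0163 m.

r ≈ 16.3 mm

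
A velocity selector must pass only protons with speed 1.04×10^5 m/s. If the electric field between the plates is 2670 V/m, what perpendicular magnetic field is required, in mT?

B ≈ 25.7 mT

qE = qvB ⇒ B = E/v = (2670) / (1.04×10^5) = 0.0257 T.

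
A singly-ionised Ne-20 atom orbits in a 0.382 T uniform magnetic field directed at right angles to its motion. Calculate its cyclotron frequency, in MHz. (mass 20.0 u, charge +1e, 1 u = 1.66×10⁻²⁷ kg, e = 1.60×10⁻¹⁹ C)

f ≈ 0.293 MHz

f = qB/(2πm) = (1×1.60×10^-19)(0.382) / [2π(3.32×10^-26)] = 2.93×10^5 Hz.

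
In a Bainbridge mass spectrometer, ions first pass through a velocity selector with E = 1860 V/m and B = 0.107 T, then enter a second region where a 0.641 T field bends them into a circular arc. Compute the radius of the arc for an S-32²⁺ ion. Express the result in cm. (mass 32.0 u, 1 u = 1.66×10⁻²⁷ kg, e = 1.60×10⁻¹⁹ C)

The selector passes v = E/B = 1860/0.107 = 1.74×10^4 m/s.
In the deflection region, r = mv/(qB₂) = (5.31×10^-26)(1.74×10^4) / [(2×1.60×10^-19)(0.641)] = 4.50×10^-3 m.

r ≈ 0.450 cm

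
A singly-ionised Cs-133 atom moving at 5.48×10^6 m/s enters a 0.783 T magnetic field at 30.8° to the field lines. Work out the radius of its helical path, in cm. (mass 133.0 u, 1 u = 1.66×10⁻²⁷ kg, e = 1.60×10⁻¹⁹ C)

Only the perpendicular component v⊥ = v sin30.8° = 2.81×10^6 m/s is bent by the field.
r = m v⊥ /(qB) = (2.21×10^-25)(2.81×10^6) / [(1×1.60×10^-19)(0.783)] = 4.94 m.

r ≈ 494 cm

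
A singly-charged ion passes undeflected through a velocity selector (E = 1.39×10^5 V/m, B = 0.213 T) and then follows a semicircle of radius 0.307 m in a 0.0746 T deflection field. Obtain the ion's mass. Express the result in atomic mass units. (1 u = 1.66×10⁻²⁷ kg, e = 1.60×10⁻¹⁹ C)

v = E/B₁ = 6.53×10^5 m/s.
From r = mv/(qB₂), m = qB₂r/v = (1×1.60×10^-19)(0.0746)(0.307) / (6.53×10^5) = 5.62×10^-27 kg.
In atomic mass units: m = 5.62×10^-27 / 1.66×10^-27 = 3.38 u.

m ≈ 3.38 u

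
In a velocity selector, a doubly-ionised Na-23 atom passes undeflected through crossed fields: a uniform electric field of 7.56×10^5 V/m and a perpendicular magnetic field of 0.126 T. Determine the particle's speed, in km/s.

For zero net force, qE = qvB, so v = E/B.
v = (7.56×10^5) / (0.126) = 6.00×10^6 m/s.

v ≈ 6000 km/s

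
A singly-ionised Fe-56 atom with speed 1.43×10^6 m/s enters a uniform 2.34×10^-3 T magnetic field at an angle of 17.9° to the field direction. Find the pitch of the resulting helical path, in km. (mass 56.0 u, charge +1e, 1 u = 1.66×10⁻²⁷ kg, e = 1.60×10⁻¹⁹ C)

pitch ≈ 2.12 km

The velocity component along B is v∥ = v cos17.9° = 1.36×10^6 m/s.
The cyclotron period T = 2πm/(qB) = 1.56×10^-3 s is set by m, q, B alone.
Pitch = v∥·T = (1.36×10^6)(1.56×10^-3) = 2120 m.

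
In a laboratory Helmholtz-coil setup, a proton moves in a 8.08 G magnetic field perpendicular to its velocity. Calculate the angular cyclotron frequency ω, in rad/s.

ω ≈ 7.74×10^4 rad/s

ω = qB/m = (1×1.60×10^-19)(8.08×10^-4) / (1.67×10^-27) = 7.74×10^4 rad/s.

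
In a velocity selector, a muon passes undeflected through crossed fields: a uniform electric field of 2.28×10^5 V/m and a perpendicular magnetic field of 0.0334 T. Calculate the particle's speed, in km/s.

For zero net force, qE = qvB, so v = E/B.
v = (2.28×10^5) / (0.0334) = 6.83×10^6 m/s.

v ≈ 6830 km/s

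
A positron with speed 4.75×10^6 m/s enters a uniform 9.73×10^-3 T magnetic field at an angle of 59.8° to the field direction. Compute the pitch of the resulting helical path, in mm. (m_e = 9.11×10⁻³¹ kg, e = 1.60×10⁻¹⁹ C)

The velocity component along B is v∥ = v cos59.8° = 2.39×10^6 m/s.
The cyclotron period T = 2πm/(qB) = 3.68×10^-9 s is set by m, q, B alone.
Pitch = v∥·T = (2.39×10^6)(3.68×10^-9) = 8.79×10^-3 m.

pitch ≈ 8.79 mm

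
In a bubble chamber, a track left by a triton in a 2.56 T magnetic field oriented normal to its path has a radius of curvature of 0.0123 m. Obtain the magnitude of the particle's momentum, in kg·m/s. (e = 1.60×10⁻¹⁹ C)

p ≈ 5.04×10^-21 kg·m/s

Since qvB = mv²/r, the momentum p = mv = qBr.
p = (1×1.60×10^-19)(2.56)(0.0123) = 5.04×10^-21 kg·m/s.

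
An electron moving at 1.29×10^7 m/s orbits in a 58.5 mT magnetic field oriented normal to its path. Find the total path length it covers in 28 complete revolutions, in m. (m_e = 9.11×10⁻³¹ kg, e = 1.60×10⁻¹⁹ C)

L ≈ 0.221 m

r = mv/(qB) = 1.26×10^-3 m, so one revolution covers 2πr = 7.89×10^-3 m.
In 28 revolutions: L = 28·2πr = 0.221 m.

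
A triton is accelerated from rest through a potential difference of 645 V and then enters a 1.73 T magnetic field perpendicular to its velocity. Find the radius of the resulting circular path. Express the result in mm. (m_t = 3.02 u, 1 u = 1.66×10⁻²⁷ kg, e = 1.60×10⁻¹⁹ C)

r ≈ 3.67 mm

The kinetic energy gained is K = qV = (1×1.60×10^-19)(645) = 1.03×10^-16 J.
v = √(2K/m) = 2.03×10^5 m/s.
r = mv/(qB) = (5.01×10^-27)(2.03×10^5) / [(1×1.60×10^-19)(1.73)] = 3.67×10^-3 m.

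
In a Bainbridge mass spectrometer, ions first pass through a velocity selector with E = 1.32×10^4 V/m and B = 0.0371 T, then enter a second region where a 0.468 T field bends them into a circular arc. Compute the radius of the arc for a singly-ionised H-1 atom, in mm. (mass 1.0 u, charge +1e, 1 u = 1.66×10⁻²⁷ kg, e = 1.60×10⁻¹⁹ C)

The selector passes v = E/B = 1.32×10^4/0.0371 = 3.56×10^5 m/s.
In the deflection region, r = mv/(qB₂) = (1.66×10^-27)(3.56×10^5) / [(1×1.60×10^-19)(0.468)] = 7.89×10^-3 m.

r ≈ 7.89 mm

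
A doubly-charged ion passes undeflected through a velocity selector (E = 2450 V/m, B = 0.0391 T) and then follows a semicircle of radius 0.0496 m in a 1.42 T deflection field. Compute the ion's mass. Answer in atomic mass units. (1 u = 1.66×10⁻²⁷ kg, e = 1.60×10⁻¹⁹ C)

m ≈ 217 u

v = E/B₁ = 6.27×10^4 m/s.
From r = mv/(qB₂), m = qB₂r/v = (2×1.60×10^-19)(1.42)(0.0496) / (6.27×10^4) = 3.60×10^-25 kg.
In atomic mass units: m = 3.60×10^-25 / 1.66×10^-27 = 217 u.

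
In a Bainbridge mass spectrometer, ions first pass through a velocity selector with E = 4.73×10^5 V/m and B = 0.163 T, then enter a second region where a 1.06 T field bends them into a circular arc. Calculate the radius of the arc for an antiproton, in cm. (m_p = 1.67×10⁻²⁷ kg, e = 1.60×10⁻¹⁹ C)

The selector passes v = E/B = 4.73×10^5/0.163 = 2.90×10^6 m/s.
In the deflection region, r = mv/(qB₂) = (1.67×10^-27)(2.90×10^6) / [(1×1.60×10^-19)(1.06)] = 0.0286 m.

r ≈ 2.86 cm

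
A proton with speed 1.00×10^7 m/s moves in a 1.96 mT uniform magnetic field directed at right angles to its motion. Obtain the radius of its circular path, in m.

r ≈ 53.3 m

The magnetic force provides the centripetal force: qvB = mv²/r, so r = mv/(qB).
r = (1.67×10^-27 kg)(1.00×10^7 m/s) / [(1×1.60×10^-19 C)(1.96×10^-3 T)] = 53.3 m.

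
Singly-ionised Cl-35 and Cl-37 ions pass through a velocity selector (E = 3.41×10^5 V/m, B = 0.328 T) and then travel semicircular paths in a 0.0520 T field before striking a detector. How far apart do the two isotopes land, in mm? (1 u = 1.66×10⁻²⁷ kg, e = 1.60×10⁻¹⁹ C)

Both emerge at v = E/B₁ = 1.04×10^6 m/s.
r = mv/(qB₂), so r₁ = 7.260 m and r₂ = 7.675 m, giving Δr = 0.415 m.
After a semicircle each ion lands a diameter 2r from the entry slit, so the separation is 2Δr = 0.830 m.

Δd ≈ 830 mm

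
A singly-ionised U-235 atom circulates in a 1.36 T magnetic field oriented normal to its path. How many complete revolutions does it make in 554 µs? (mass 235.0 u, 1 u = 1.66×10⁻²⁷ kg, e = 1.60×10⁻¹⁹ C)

N = 49

T = 2πm/(qB) = 2π(3.901×10^-25) / [(1×1.60×10^-19)(1.36)] = 1.1264×10^-5 s.
N = t/T = 5.54×10^-4 / 1.1264×10^-5 ≈ 49.18, so 49 complete revolutions.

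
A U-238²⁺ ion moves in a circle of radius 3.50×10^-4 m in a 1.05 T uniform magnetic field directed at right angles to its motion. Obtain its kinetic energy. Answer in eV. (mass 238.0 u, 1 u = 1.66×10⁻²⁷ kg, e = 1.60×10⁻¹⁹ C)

K ≈ 0.109 eV

v = qBr/m = (2×1.60×10^-19)(1.05)(3.50×10^-4) / (3.95×10^-25) = 298 m/s.
K = ½mv² = 0.5·(3.95×10^-25)·(298)² = 1.75×10^-20 J = 0.109 eV.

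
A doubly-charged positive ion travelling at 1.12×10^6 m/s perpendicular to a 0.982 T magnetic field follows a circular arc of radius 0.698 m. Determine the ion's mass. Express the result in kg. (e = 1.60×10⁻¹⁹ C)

m ≈ 1.96×10^-25 kg

qvB = mv²/r ⇒ m = qBr/v.
m = (2×1.60×10^-19)(0.982)(0.698) / (1.12×10^6) = 1.96×10^-25 kg.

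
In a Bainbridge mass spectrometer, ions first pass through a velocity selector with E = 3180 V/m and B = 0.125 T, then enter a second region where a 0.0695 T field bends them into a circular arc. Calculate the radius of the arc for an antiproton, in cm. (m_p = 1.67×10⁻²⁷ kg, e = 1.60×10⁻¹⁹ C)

r ≈ 0.382 cm

The selector passes v = E/B = 3180/0.125 = 2.54×10^4 m/s.
In the deflection region, r = mv/(qB₂) = (1.67×10^-27)(2.54×10^4) / [(1×1.60×10^-19)(0.0695)] = 3.82×10^-3 m.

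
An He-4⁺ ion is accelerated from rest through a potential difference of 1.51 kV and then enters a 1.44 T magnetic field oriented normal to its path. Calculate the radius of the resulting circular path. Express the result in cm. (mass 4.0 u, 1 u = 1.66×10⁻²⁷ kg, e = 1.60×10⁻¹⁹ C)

The kinetic energy gained is K = qV = (1×1.60×10^-19)(1510) = 2.42×10^-16 J.
v = √(2K/m) = 2.70×10^5 m/s.
r = mv/(qB) = (6.64×10^-27)(2.70×10^5) / [(1×1.60×10^-19)(1.44)] = 7.77×10^-3 m.

r ≈ 0.777 cm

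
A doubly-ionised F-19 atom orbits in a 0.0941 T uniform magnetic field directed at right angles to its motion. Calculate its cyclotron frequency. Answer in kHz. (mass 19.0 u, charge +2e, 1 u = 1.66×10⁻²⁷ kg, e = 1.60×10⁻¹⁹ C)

f = qB/(2πm) = (2×1.60×10^-19)(0.0941) / [2π(3.15×10^-26)] = 1.52×10^5 Hz.

f ≈ 152 kHz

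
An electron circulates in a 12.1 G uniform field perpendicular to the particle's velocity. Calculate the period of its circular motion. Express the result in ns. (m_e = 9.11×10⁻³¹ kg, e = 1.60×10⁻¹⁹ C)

The cyclotron period is independent of speed: T = 2πm/(qB).
T = 2π(9.11×10^-31) / [(1×1.60×10^-19)(1.21×10^-3)] = 2.96×10^-8 s.

T ≈ 29.6 ns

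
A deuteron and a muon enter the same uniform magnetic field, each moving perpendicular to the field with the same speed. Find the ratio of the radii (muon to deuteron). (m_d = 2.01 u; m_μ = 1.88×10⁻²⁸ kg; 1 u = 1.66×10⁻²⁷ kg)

ratio ≈ 0.0563

r = mv/(qB) ⇒ at equal v, r ∝ m/q.
r_{muon}/r_{deuteron} = 0.0563.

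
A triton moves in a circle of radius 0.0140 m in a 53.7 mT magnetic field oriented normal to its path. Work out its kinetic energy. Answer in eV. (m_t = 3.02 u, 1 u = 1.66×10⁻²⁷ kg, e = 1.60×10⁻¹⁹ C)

K ≈ 9.02 eV

v = qBr/m = (1×1.60×10^-19)(0.0537)(0.0140) / (5.01×10^-27) = 2.40×10^4 m/s.
K = ½mv² = 0.5·(5.01×10^-27)·(2.40×10^4)² = 1.44×10^-18 J = 9.02 eV.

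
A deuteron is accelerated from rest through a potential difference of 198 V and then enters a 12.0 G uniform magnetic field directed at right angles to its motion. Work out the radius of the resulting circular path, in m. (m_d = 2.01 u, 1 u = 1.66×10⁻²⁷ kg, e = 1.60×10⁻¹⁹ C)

r ≈ 2.39 m

The kinetic energy gained is K = qV = (1×1.60×10^-19)(198) = 3.17×10^-17 J.
v = √(2K/m) = 1.38×10^5 m/s.
r = mv/(qB) = (3.34×10^-27)(1.38×10^5) / [(1×1.60×10^-19)(1.20×10^-3)] = 2.39 m.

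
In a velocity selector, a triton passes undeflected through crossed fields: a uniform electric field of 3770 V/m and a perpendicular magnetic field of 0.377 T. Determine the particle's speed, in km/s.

v ≈ 10.0 km/s

For zero net force, qE = qvB, so v = E/B.
v = (3770) / (0.377) = 1.00×10^4 m/s.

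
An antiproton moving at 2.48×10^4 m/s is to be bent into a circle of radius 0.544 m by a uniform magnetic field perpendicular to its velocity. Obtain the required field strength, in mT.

B ≈ 0.476 mT

qvB = mv²/r gives B = mv/(qr).
B = (1.67×10^-27)(2.48×10^4) / [(1×1.60×10^-19)(0.544)] = 4.76×10^-4 T.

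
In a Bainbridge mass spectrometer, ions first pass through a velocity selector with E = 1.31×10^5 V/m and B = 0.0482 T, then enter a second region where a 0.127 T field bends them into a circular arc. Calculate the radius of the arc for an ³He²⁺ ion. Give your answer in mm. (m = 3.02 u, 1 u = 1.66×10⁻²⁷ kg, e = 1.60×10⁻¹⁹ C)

The selector passes v = E/B = 1.31×10^5/0.0482 = 2.72×10^6 m/s.
In the deflection region, r = mv/(qB₂) = (5.01×10^-27)(2.72×10^6) / [(2×1.60×10^-19)(0.127)] = 0.335 m.

r ≈ 335 mm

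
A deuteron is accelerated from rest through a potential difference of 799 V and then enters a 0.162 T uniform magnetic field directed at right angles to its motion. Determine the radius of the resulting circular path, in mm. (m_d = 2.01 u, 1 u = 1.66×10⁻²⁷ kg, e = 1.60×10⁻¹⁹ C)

The kinetic energy gained is K = qV = (1×1.60×10^-19)(799) = 1.28×10^-16 J.
v = √(2K/m) = 2.77×10^5 m/s.
r = mv/(qB) = (3.34×10^-27)(2.77×10^5) / [(1×1.60×10^-19)(0.162)] = 0.0356 m.

r ≈ 35.6 mm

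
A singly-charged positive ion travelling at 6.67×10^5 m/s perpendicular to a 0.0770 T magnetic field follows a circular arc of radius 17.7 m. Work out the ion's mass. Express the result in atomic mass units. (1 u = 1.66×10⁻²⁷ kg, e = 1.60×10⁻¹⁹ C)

m ≈ 197 u

qvB = mv²/r ⇒ m = qBr/v.
m = (1×1.60×10^-19)(0.0770)(17.7) / (6.67×10^5) = 3.27×10^-25 kg = 197 u.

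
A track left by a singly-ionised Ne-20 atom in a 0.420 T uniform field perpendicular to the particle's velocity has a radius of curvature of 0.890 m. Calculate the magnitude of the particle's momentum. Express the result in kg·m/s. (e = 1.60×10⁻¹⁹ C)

p ≈ 5.98×10^-20 kg·m/s

Since qvB = mv²/r, the momentum p = mv = qBr.
p = (1×1.60×10^-19)(0.420)(0.890) = 5.98×10^-20 kg·m/s.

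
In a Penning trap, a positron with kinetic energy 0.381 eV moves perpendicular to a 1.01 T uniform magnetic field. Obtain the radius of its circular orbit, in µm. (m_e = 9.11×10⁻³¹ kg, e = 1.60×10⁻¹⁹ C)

r ≈ 2.06 µm

Convert the energy: K = 0.381 eV = 6.10×10^-20 J.
v = √(2K/m) = √(2·6.10×10^-20/9.11×10^-31) = 3.66×10^5 m/s.
r = mv/(qB) = (9.11×10^-31)(3.66×10^5) / [(1×1.60×10^-19)(1.01)] = 2.06×10^-6 m.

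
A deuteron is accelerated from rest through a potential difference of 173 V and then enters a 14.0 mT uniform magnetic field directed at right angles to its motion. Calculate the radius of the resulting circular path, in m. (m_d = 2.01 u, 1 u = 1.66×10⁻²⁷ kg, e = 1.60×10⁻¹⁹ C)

r ≈ 0.192 m

The kinetic energy gained is K = qV = (1×1.60×10^-19)(173) = 2.77×10^-17 J.
v = √(2K/m) = 1.29×10^5 m/s.
r = mv/(qB) = (3.34×10^-27)(1.29×10^5) / [(1×1.60×10^-19)(0.0140)] = 0.192 m.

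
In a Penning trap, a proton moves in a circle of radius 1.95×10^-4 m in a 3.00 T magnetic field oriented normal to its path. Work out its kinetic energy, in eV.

K ≈ 16.4 eV

v = qBr/m = (1×1.60×10^-19)(3.00)(1.95×10^-4) / (1.67×10^-27) = 5.60×10^4 m/s.
K = ½mv² = 0.5·(1.67×10^-27)·(5.60×10^4)² = 2.62×10^-18 J = 16.4 eV.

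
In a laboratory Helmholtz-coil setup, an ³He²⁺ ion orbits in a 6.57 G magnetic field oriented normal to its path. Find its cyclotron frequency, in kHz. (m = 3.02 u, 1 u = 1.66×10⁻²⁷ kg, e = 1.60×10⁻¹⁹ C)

f ≈ 6.67 kHz

f = qB/(2πm) = (2×1.60×10^-19)(6.57×10^-4) / [2π(5.01×10^-27)] = 6670 Hz.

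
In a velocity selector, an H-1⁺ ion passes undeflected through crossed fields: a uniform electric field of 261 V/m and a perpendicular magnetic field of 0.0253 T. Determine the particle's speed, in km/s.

For zero net force, qE = qvB, so v = E/B.
v = (261) / (0.0253) = 1.03×10^4 m/s.

v ≈ 10.3 km/s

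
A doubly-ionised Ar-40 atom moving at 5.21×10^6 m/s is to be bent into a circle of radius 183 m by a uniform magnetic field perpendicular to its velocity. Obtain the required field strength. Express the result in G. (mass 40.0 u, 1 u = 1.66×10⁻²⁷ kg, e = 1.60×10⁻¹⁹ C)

qvB = mv²/r gives B = mv/(qr).
B = (6.64×10^-26)(5.21×10^6) / [(2×1.60×10^-19)(183)] = 5.91×10^-3 T.

B ≈ 59.1 G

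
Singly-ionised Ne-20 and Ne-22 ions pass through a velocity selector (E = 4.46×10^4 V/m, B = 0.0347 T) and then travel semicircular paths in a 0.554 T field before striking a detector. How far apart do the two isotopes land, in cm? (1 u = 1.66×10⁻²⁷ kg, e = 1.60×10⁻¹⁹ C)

Δd ≈ 9.63 cm

Both emerge at v = E/B₁ = 1.29×10^6 m/s.
r = mv/(qB₂), so r₁ = 0.4814 m and r₂ = 0.5295 m, giving Δr = 0.0481 m.
After a semicircle each ion lands a diameter 2r from the entry slit, so the separation is 2Δr = 0.0963 m.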